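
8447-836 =7611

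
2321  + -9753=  - 7432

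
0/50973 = 0 = 0.00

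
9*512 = 4608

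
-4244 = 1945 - 6189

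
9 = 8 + 1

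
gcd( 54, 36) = 18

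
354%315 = 39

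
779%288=203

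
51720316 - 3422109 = 48298207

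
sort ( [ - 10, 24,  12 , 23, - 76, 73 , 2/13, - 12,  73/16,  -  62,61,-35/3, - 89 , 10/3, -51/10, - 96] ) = [-96, - 89, -76,-62, - 12, - 35/3, - 10, - 51/10,2/13,10/3 , 73/16, 12,23,  24, 61, 73 ] 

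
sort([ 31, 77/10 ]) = [ 77/10 , 31] 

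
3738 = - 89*(  -  42 ) 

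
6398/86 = 74 + 17/43 = 74.40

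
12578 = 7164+5414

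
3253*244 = 793732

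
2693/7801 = 2693/7801 = 0.35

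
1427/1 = 1427 = 1427.00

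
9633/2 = 9633/2=4816.50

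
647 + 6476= 7123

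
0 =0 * 464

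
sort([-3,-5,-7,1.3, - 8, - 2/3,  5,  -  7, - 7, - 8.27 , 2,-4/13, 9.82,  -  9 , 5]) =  [  -  9,-8.27 , - 8, - 7, - 7,-7, - 5,-3,-2/3, - 4/13, 1.3, 2, 5,5,9.82 ] 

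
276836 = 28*9887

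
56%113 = 56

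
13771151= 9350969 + 4420182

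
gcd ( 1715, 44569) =7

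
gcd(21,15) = 3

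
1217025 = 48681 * 25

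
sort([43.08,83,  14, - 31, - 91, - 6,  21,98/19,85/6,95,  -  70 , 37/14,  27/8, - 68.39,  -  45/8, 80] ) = [ - 91, - 70, - 68.39, - 31,-6, - 45/8,37/14, 27/8,98/19, 14,85/6 , 21,43.08,80,  83,  95] 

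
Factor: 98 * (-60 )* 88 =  - 517440= -2^6*3^1* 5^1*7^2*11^1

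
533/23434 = 533/23434 = 0.02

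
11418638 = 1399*8162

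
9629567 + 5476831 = 15106398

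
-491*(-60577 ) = 29743307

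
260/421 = 260/421  =  0.62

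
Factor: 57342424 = 2^3*1303^1*5501^1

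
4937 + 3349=8286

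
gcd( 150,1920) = 30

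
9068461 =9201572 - 133111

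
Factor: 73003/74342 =2^( - 1)*7^1*10429^1*37171^ ( - 1 )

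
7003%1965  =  1108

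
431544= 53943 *8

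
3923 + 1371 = 5294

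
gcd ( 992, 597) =1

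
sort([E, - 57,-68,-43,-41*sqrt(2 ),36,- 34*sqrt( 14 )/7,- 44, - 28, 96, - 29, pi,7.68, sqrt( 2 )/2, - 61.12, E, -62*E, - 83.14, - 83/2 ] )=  [ - 62*E, - 83.14,- 68, - 61.12, - 41*sqrt( 2 ), - 57 ,  -  44 , - 43, - 83/2, - 29, - 28, - 34*sqrt( 14)/7,sqrt( 2)/2, E,E, pi,  7.68 , 36 , 96 ] 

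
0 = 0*7320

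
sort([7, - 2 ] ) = [ - 2 , 7]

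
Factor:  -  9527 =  - 7^1*1361^1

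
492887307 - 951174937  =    -  458287630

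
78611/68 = 1156 + 3/68= 1156.04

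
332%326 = 6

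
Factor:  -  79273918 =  - 2^1*39636959^1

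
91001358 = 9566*9513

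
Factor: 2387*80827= 192934049  =  7^1*11^1*31^1*131^1*617^1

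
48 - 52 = -4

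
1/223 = 1/223 = 0.00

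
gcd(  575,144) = 1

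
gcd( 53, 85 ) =1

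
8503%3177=2149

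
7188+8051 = 15239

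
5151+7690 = 12841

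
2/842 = 1/421 = 0.00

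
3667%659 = 372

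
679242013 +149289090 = 828531103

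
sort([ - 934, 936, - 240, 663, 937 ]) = [ - 934,-240,  663, 936,937] 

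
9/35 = 9/35 = 0.26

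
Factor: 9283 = 9283^1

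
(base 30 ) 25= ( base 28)29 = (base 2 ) 1000001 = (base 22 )2l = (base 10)65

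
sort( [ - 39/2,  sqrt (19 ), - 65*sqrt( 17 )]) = [ - 65*sqrt( 17), - 39/2,  sqrt( 19 )]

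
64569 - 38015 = 26554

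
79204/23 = 3443 + 15/23 = 3443.65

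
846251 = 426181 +420070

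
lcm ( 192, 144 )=576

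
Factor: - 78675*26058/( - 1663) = 2^1*  3^2*5^2*43^1*101^1*1049^1*1663^ ( - 1 ) = 2050113150/1663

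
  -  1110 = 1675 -2785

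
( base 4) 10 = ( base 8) 4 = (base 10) 4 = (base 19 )4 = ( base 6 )4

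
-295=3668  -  3963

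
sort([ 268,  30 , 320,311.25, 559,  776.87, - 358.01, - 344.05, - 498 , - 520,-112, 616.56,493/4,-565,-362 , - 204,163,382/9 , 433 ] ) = [ -565,-520,-498, - 362, - 358.01 ,- 344.05,-204,  -  112,  30, 382/9, 493/4, 163  ,  268,311.25,320, 433,559, 616.56, 776.87] 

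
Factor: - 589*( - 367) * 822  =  177685986 =2^1 * 3^1 * 19^1*31^1*137^1*367^1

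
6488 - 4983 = 1505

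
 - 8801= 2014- 10815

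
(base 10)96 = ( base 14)6C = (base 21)4C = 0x60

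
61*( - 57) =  - 3477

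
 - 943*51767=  - 48816281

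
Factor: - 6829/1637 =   -  1637^( - 1)*6829^1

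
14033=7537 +6496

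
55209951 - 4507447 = 50702504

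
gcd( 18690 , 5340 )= 2670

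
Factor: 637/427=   7^1*13^1*61^ ( - 1) = 91/61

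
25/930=5/186 = 0.03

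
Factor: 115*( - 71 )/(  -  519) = 3^( -1) * 5^1*23^1 * 71^1 * 173^ ( - 1) = 8165/519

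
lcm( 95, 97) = 9215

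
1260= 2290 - 1030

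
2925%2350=575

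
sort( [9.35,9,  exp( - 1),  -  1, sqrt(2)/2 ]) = [ - 1,exp(  -  1),sqrt(2)/2,9,9.35]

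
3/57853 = 3/57853  =  0.00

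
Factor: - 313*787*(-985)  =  242636035 = 5^1*197^1*313^1 * 787^1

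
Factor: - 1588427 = - 101^1*15727^1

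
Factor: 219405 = 3^1*5^1*14627^1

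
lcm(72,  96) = 288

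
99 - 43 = 56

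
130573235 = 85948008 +44625227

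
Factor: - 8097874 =  -  2^1 * 601^1*6737^1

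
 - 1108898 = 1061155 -2170053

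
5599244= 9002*622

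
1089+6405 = 7494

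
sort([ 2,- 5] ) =[ - 5, 2]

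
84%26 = 6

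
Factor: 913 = 11^1*83^1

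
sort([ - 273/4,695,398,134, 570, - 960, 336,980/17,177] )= [ - 960, - 273/4, 980/17, 134,  177,  336,  398,570,695] 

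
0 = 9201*0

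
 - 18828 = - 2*9414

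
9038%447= 98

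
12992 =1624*8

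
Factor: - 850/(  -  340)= 5/2= 2^( - 1)*5^1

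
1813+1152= 2965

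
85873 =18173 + 67700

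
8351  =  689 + 7662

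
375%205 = 170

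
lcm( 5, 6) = 30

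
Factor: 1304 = 2^3*163^1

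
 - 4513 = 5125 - 9638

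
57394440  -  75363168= - 17968728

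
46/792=23/396 = 0.06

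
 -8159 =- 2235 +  - 5924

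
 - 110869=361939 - 472808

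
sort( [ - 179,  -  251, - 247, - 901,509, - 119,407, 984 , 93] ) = [ - 901,- 251, - 247,-179, - 119,93,407,509,984]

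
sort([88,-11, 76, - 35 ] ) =[  -  35,- 11 , 76,88 ] 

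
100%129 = 100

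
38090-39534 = - 1444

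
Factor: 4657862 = 2^1*11^1*193^1*1097^1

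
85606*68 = 5821208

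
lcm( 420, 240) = 1680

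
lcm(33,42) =462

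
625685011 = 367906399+257778612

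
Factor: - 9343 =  - 9343^1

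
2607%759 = 330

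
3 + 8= 11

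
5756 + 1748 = 7504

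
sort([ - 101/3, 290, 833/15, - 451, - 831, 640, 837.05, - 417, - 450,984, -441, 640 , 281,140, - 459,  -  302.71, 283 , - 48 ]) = [ - 831, - 459,-451, - 450,  -  441,-417, - 302.71, - 48 , -101/3,833/15,  140,281,283 , 290, 640,640, 837.05,984 ]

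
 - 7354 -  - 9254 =1900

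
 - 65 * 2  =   - 130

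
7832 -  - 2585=10417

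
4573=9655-5082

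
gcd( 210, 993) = 3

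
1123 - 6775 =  - 5652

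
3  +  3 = 6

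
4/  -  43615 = -1  +  43611/43615 = - 0.00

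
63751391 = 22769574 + 40981817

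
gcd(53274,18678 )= 6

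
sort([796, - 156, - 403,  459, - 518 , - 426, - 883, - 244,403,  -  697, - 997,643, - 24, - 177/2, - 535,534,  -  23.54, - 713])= [-997, - 883,-713,- 697 , - 535, - 518, - 426, - 403, - 244, - 156,-177/2, - 24, - 23.54, 403, 459,534,643 , 796 ]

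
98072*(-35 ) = - 3432520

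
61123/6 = 61123/6=10187.17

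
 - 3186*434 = -1382724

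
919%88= 39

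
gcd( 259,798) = 7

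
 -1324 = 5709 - 7033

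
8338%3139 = 2060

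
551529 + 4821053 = 5372582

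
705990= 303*2330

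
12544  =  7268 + 5276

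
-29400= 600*(  -  49 ) 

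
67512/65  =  1038+42/65 = 1038.65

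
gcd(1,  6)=1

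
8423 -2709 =5714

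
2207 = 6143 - 3936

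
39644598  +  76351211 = 115995809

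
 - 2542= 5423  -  7965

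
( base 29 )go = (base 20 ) 148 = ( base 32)F8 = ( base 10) 488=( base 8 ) 750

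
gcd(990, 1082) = 2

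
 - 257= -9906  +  9649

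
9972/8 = 1246+1/2 = 1246.50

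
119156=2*59578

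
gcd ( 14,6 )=2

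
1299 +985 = 2284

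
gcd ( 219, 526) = 1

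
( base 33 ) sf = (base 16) 3AB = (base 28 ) 15F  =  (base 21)22F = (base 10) 939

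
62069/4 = 62069/4 = 15517.25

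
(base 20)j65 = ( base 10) 7725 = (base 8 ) 17055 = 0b1111000101101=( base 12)4579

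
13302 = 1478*9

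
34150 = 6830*5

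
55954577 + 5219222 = 61173799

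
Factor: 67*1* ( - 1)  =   - 67^1 = - 67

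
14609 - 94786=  - 80177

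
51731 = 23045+28686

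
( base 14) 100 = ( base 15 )d1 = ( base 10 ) 196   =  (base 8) 304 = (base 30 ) 6G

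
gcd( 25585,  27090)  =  1505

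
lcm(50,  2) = 50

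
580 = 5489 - 4909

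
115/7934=115/7934 = 0.01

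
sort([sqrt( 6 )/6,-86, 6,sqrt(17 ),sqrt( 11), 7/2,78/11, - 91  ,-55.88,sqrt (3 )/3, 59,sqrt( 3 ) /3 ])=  [ - 91,  -  86,  -  55.88,sqrt( 6) /6,  sqrt( 3)/3,sqrt(3) /3,sqrt( 11), 7/2,sqrt( 17 ), 6, 78/11,59]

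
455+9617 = 10072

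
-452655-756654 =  - 1209309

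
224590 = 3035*74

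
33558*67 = 2248386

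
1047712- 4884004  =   - 3836292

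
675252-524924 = 150328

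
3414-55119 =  - 51705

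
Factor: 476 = 2^2*7^1*17^1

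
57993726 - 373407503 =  - 315413777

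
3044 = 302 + 2742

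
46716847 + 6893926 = 53610773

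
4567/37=4567/37 = 123.43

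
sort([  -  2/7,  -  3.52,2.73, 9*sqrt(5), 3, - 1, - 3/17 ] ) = [-3.52, - 1, - 2/7, - 3/17, 2.73,3,9 * sqrt(5 )] 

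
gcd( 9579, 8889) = 3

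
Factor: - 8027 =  - 23^1*349^1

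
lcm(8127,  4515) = 40635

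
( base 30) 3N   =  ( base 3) 11012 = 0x71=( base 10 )113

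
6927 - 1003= 5924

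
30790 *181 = 5572990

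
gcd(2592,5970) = 6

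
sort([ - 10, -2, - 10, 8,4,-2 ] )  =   [ - 10, - 10, -2,-2 , 4,  8 ]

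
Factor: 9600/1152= 3^( - 1 ) * 5^2 = 25/3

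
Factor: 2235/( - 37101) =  - 5^1*83^( - 1) = - 5/83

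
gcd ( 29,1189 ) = 29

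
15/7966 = 15/7966 = 0.00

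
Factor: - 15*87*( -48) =62640 = 2^4*3^3*5^1*29^1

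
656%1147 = 656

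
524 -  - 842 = 1366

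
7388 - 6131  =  1257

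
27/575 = 27/575 = 0.05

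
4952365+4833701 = 9786066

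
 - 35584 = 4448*( - 8)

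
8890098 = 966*9203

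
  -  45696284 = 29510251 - 75206535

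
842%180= 122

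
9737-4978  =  4759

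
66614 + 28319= 94933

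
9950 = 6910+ 3040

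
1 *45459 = 45459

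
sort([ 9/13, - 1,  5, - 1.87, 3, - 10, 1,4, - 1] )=[ - 10, - 1.87, - 1, - 1,9/13, 1, 3,4, 5 ]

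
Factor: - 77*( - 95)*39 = 3^1*5^1*7^1*11^1*13^1*19^1 = 285285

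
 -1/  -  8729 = 1/8729 = 0.00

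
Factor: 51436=2^2 * 7^1*11^1*167^1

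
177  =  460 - 283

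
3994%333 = 331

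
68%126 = 68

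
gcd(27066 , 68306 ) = 2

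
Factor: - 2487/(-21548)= 2^( - 2) * 3^1*829^1*5387^ (-1)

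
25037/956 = 25037/956=26.19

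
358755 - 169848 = 188907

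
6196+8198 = 14394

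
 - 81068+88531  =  7463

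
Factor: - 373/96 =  - 2^( - 5 )*3^( - 1)*373^1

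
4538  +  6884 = 11422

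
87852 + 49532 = 137384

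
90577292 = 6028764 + 84548528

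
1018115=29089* 35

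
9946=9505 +441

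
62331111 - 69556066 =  - 7224955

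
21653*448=9700544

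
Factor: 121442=2^1*41^1*1481^1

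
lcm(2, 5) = 10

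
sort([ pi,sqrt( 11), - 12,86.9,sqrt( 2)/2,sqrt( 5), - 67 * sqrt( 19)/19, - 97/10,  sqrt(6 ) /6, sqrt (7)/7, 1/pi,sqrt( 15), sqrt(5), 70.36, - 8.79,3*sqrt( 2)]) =[ - 67*sqrt( 19)/19, - 12, - 97/10, - 8.79, 1/pi, sqrt(7)/7,sqrt( 6 ) /6, sqrt( 2 )/2, sqrt( 5 ), sqrt(5 ) , pi,sqrt( 11),sqrt( 15 ),3*sqrt( 2 ),70.36,86.9 ]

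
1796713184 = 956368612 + 840344572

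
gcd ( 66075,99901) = 1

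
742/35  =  21+1/5  =  21.20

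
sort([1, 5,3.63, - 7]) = [- 7,1,  3.63, 5] 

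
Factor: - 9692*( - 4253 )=41220076 = 2^2*2423^1*4253^1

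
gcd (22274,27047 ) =1591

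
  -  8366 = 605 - 8971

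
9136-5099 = 4037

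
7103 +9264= 16367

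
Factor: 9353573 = 29^1*322537^1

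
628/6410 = 314/3205 = 0.10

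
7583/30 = 252 + 23/30 = 252.77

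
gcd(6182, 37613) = 1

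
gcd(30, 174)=6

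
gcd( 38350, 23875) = 25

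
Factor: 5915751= 3^1 * 463^1* 4259^1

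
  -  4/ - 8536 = 1/2134 = 0.00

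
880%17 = 13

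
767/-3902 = - 1 + 3135/3902 = -0.20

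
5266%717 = 247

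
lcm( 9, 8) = 72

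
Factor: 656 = 2^4*41^1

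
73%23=4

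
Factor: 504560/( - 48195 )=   -  848/81 =-  2^4*3^ ( - 4 ) *53^1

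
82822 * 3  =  248466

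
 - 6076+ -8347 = - 14423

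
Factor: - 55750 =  - 2^1*5^3*223^1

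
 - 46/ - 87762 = 23/43881 = 0.00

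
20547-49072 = -28525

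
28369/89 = 28369/89 = 318.75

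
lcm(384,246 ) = 15744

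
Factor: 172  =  2^2 * 43^1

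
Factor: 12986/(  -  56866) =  - 43^1*151^1*28433^( - 1 ) = -  6493/28433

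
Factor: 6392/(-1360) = -2^( - 1)* 5^( - 1 ) * 47^1  =  - 47/10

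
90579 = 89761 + 818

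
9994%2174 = 1298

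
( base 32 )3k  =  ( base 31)3n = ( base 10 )116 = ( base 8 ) 164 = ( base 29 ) 40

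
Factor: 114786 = 2^1*3^2*7^1*911^1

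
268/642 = 134/321 = 0.42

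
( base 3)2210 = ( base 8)113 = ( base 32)2B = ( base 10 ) 75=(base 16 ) 4B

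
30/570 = 1/19 = 0.05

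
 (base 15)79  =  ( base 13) 8A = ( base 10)114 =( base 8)162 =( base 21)59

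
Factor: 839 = 839^1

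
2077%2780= 2077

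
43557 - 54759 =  - 11202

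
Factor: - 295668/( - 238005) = 2^2 *3^( - 1)*5^( - 1 ) * 41^( - 1 ) * 191^1 = 764/615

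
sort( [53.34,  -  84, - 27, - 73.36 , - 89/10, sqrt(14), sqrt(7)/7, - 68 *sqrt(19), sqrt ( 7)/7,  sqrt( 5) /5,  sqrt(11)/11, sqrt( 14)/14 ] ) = [ - 68*sqrt (19), - 84, - 73.36, - 27, - 89/10, sqrt( 14)/14, sqrt ( 11)/11, sqrt(7)/7, sqrt(7)/7, sqrt( 5) /5, sqrt( 14), 53.34 ]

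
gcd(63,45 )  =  9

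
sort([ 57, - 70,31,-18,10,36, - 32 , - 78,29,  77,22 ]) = [ - 78, -70, - 32, - 18,10,22, 29,31,36, 57,77 ] 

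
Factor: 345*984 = 339480= 2^3*3^2*5^1*23^1*41^1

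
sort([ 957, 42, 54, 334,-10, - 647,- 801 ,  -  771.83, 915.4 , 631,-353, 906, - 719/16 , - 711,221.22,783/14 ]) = [-801,-771.83, - 711,-647,-353 ,-719/16, - 10, 42,54,  783/14,221.22,334,631, 906,  915.4  ,  957]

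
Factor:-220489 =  - 79^1*2791^1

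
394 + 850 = 1244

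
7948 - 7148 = 800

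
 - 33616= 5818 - 39434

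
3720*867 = 3225240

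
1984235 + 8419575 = 10403810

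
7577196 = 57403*132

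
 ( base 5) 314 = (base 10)84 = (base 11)77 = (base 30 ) 2O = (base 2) 1010100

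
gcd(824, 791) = 1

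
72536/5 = 14507 + 1/5=14507.20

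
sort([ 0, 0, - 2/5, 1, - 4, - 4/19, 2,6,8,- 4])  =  [ - 4,-4, - 2/5, - 4/19, 0, 0,1,2,6,8]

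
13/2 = 6 + 1/2 = 6.50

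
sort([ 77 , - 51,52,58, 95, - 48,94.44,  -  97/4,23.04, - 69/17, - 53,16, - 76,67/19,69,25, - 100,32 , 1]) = [ - 100, - 76,  -  53, - 51, - 48, - 97/4,-69/17, 1,67/19,16, 23.04,25,32,52,  58, 69, 77,94.44,95 ]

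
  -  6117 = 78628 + - 84745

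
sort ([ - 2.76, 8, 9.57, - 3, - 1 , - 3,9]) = [ - 3,  -  3, - 2.76 ,  -  1,8, 9,9.57]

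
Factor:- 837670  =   - 2^1*5^1 * 211^1*397^1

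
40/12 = 10/3 = 3.33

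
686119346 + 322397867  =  1008517213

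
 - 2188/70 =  - 32 + 26/35  =  -31.26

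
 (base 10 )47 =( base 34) 1D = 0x2f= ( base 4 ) 233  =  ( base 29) 1i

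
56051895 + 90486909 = 146538804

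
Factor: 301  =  7^1*43^1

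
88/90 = 44/45 = 0.98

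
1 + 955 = 956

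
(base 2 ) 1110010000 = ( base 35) q2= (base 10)912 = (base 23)1gf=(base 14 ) 492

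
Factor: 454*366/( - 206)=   -2^1*3^1*61^1*103^( - 1)*227^1  =  -  83082/103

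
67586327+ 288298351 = 355884678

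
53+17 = 70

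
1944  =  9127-7183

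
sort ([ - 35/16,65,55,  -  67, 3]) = [ - 67, - 35/16, 3,55, 65]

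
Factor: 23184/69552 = 3^( - 1 ) = 1/3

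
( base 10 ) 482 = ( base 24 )K2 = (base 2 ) 111100010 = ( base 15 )222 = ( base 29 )GI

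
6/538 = 3/269 = 0.01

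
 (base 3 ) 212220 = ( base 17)23g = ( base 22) 177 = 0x285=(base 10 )645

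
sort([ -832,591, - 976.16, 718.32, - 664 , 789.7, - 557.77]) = [ - 976.16, - 832, - 664  ,  -  557.77,591, 718.32,  789.7]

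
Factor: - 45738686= - 2^1*7^1*1483^1*2203^1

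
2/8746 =1/4373= 0.00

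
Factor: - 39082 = -2^1*19541^1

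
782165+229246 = 1011411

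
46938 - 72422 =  - 25484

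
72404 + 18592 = 90996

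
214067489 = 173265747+40801742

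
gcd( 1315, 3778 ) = 1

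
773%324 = 125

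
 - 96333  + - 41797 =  - 138130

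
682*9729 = 6635178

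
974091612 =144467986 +829623626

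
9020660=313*28820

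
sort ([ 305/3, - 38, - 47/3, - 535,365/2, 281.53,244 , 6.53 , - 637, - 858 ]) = [ - 858, - 637 , - 535, - 38, - 47/3,  6.53,305/3,365/2, 244,281.53 ]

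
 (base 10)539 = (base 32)gr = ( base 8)1033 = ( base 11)450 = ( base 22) 12B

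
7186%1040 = 946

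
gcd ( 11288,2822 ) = 2822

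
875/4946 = 875/4946 = 0.18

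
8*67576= 540608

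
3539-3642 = - 103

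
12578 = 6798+5780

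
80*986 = 78880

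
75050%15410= 13410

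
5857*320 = 1874240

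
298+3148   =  3446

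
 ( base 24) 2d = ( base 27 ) 27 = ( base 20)31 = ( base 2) 111101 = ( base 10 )61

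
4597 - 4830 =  -233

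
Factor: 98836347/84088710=32945449/28029570 = 2^(  -  1)* 3^( - 1 )*5^( - 1 ) * 19^1*47^1* 79^1*467^1*934319^( - 1) 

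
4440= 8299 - 3859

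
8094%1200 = 894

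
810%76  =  50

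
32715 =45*727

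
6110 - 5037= 1073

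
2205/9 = 245 = 245.00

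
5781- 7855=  - 2074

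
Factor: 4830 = 2^1 * 3^1*5^1*7^1 *23^1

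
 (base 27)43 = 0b1101111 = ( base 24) 4f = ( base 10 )111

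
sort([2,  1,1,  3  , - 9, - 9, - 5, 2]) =[ - 9,-9, - 5 , 1, 1, 2, 2,3 ] 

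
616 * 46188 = 28451808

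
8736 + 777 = 9513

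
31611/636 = 10537/212 = 49.70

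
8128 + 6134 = 14262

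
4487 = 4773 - 286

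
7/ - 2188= -1  +  2181/2188 =- 0.00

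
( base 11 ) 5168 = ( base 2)1101011000010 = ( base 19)iia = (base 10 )6850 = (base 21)FB4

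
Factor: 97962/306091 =2^1*3^1 * 29^1*563^1*306091^( - 1 ) 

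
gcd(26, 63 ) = 1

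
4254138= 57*74634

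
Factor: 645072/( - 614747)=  - 2^4*3^1*7^( - 1)*53^( - 1)*89^1*151^1*1657^ ( - 1 )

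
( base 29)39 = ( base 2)1100000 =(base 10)96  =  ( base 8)140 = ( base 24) 40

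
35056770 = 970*36141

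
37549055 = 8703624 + 28845431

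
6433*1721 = 11071193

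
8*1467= 11736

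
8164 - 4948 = 3216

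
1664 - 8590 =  - 6926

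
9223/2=4611+ 1/2 =4611.50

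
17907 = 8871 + 9036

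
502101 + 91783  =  593884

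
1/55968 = 1/55968 = 0.00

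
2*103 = 206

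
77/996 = 77/996 = 0.08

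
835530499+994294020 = 1829824519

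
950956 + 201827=1152783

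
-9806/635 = - 9806/635=- 15.44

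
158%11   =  4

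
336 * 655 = 220080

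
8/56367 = 8/56367  =  0.00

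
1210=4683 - 3473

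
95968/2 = 47984 = 47984.00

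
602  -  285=317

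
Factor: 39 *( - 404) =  - 15756 = -  2^2 * 3^1*13^1*101^1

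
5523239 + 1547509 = 7070748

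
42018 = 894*47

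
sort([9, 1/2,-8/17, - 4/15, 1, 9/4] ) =[-8/17,-4/15,1/2, 1,9/4 , 9]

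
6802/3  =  2267 + 1/3 = 2267.33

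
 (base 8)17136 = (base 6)55554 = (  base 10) 7774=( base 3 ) 101122221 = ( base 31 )82O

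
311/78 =3 + 77/78  =  3.99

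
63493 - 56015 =7478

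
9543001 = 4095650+5447351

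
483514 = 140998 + 342516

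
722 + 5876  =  6598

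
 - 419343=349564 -768907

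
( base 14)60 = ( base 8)124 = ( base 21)40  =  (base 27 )33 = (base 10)84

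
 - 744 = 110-854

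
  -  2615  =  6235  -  8850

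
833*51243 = 42685419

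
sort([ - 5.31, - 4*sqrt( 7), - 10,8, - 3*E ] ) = [ - 4*sqrt( 7),-10, - 3 * E,  -  5.31, 8 ] 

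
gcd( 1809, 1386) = 9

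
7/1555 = 7/1555=0.00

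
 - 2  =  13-15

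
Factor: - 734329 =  - 734329^1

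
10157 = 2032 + 8125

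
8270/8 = 4135/4 = 1033.75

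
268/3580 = 67/895 = 0.07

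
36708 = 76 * 483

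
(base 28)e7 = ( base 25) FO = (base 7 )1110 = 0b110001111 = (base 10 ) 399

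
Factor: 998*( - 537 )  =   - 2^1*3^1*179^1*499^1 = -535926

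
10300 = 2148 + 8152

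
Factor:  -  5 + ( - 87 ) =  - 2^2*23^1 = - 92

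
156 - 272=  -  116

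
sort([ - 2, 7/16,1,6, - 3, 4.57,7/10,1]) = [ - 3,  -  2,  7/16,7/10, 1, 1, 4.57,6 ] 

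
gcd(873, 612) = 9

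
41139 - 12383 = 28756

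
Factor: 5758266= 2^1*3^1*557^1*1723^1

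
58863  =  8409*7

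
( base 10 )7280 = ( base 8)16160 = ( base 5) 213110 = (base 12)4268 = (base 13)3410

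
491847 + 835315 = 1327162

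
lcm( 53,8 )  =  424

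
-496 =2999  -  3495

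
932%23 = 12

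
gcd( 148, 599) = 1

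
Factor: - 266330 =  - 2^1*5^1*26633^1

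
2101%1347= 754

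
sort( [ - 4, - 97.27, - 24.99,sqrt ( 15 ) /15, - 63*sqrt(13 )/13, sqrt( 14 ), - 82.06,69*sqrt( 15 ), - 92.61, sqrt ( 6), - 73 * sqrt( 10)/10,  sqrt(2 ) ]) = [ - 97.27, - 92.61,  -  82.06, - 24.99, - 73*sqrt(10 )/10 , - 63*sqrt(13)/13, - 4,sqrt( 15 )/15,sqrt(2) , sqrt(6 ),sqrt( 14 ),69*sqrt( 15 )] 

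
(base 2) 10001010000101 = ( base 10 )8837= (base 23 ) GG5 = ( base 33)83Q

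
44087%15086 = 13915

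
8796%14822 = 8796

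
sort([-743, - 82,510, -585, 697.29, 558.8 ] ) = [ - 743,- 585,-82,510,  558.8,697.29 ] 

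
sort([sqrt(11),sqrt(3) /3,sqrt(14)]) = [ sqrt (3) /3, sqrt( 11) , sqrt(14 ) ]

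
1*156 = 156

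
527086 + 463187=990273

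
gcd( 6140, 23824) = 4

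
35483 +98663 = 134146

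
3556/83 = 42 + 70/83 = 42.84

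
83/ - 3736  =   - 83/3736 = -  0.02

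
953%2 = 1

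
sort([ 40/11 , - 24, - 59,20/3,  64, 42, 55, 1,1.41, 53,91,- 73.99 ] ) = [ - 73.99, - 59,- 24,1,  1.41, 40/11,  20/3, 42,53, 55, 64,91]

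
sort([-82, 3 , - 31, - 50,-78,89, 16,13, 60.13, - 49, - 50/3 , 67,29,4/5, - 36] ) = [ - 82,-78, - 50 ,- 49,  -  36,-31, - 50/3,4/5,3,13, 16,29,60.13,67,89 ]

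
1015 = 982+33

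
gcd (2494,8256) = 86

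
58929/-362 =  - 58929/362 = - 162.79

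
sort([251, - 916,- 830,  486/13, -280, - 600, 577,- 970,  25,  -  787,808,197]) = [ - 970 ,  -  916,  -  830, - 787,-600, - 280,25,  486/13, 197,251, 577,  808]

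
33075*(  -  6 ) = - 198450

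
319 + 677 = 996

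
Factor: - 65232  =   - 2^4*3^3*151^1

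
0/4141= 0 = 0.00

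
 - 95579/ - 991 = 95579/991=96.45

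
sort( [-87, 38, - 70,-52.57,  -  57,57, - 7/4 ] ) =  [ - 87, - 70,- 57,-52.57 ,-7/4, 38  ,  57 ] 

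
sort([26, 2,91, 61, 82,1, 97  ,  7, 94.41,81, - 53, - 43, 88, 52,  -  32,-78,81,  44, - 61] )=[ - 78,  -  61, - 53,  -  43,-32, 1,2,7, 26 , 44, 52, 61, 81, 81, 82, 88, 91, 94.41,97]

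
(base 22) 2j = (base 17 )3C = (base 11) 58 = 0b111111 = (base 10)63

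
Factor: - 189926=-2^1* 11^1*89^1*97^1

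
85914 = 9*9546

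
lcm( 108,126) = 756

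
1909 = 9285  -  7376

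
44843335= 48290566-3447231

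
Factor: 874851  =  3^1*23^1 * 31^1*409^1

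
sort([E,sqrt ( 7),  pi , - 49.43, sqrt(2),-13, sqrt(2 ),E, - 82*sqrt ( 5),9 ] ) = [-82*sqrt( 5), - 49.43, - 13 , sqrt(2) , sqrt (2 ),sqrt( 7 ), E,  E,pi, 9 ] 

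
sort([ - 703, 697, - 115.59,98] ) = [-703,  -  115.59,98, 697 ] 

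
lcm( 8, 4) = 8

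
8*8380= 67040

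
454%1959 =454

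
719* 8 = 5752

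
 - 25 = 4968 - 4993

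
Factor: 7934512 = 2^4*17^1 *31^1*941^1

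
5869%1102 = 359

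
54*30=1620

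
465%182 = 101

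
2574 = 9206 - 6632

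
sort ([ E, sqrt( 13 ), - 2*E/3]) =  [ - 2*E/3,  E, sqrt( 13)]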